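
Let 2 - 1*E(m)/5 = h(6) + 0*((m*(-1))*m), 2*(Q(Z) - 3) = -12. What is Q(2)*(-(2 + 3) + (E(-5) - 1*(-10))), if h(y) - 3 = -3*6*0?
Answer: 0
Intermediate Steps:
Q(Z) = -3 (Q(Z) = 3 + (½)*(-12) = 3 - 6 = -3)
h(y) = 3 (h(y) = 3 - 3*6*0 = 3 - 18*0 = 3 + 0 = 3)
E(m) = -5 (E(m) = 10 - 5*(3 + 0*((m*(-1))*m)) = 10 - 5*(3 + 0*((-m)*m)) = 10 - 5*(3 + 0*(-m²)) = 10 - 5*(3 + 0) = 10 - 5*3 = 10 - 15 = -5)
Q(2)*(-(2 + 3) + (E(-5) - 1*(-10))) = -3*(-(2 + 3) + (-5 - 1*(-10))) = -3*(-1*5 + (-5 + 10)) = -3*(-5 + 5) = -3*0 = 0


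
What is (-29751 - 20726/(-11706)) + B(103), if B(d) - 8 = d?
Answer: -173472557/5853 ≈ -29638.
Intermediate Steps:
B(d) = 8 + d
(-29751 - 20726/(-11706)) + B(103) = (-29751 - 20726/(-11706)) + (8 + 103) = (-29751 - 20726*(-1/11706)) + 111 = (-29751 + 10363/5853) + 111 = -174122240/5853 + 111 = -173472557/5853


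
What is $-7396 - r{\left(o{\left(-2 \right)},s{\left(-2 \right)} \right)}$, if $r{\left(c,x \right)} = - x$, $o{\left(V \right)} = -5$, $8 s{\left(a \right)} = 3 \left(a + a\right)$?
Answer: $- \frac{14795}{2} \approx -7397.5$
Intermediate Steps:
$s{\left(a \right)} = \frac{3 a}{4}$ ($s{\left(a \right)} = \frac{3 \left(a + a\right)}{8} = \frac{3 \cdot 2 a}{8} = \frac{6 a}{8} = \frac{3 a}{4}$)
$-7396 - r{\left(o{\left(-2 \right)},s{\left(-2 \right)} \right)} = -7396 - - \frac{3 \left(-2\right)}{4} = -7396 - \left(-1\right) \left(- \frac{3}{2}\right) = -7396 - \frac{3}{2} = - \frac{14795}{2}$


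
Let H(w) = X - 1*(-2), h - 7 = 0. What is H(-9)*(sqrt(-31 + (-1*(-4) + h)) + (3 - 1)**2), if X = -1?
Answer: 4 + 2*I*sqrt(5) ≈ 4.0 + 4.4721*I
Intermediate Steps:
h = 7 (h = 7 + 0 = 7)
H(w) = 1 (H(w) = -1 - 1*(-2) = -1 + 2 = 1)
H(-9)*(sqrt(-31 + (-1*(-4) + h)) + (3 - 1)**2) = 1*(sqrt(-31 + (-1*(-4) + 7)) + (3 - 1)**2) = 1*(sqrt(-31 + (4 + 7)) + 2**2) = 1*(sqrt(-31 + 11) + 4) = 1*(sqrt(-20) + 4) = 1*(2*I*sqrt(5) + 4) = 1*(4 + 2*I*sqrt(5)) = 4 + 2*I*sqrt(5)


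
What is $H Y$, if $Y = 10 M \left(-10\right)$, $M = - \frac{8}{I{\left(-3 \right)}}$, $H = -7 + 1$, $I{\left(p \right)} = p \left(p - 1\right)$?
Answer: $-400$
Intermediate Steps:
$I{\left(p \right)} = p \left(-1 + p\right)$
$H = -6$
$M = - \frac{2}{3}$ ($M = - \frac{8}{\left(-3\right) \left(-1 - 3\right)} = - \frac{8}{\left(-3\right) \left(-4\right)} = - \frac{8}{12} = \left(-8\right) \frac{1}{12} = - \frac{2}{3} \approx -0.66667$)
$Y = \frac{200}{3}$ ($Y = 10 \left(- \frac{2}{3}\right) \left(-10\right) = \left(- \frac{20}{3}\right) \left(-10\right) = \frac{200}{3} \approx 66.667$)
$H Y = \left(-6\right) \frac{200}{3} = -400$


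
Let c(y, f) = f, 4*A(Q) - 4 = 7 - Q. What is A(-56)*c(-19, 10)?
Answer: 335/2 ≈ 167.50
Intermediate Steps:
A(Q) = 11/4 - Q/4 (A(Q) = 1 + (7 - Q)/4 = 1 + (7/4 - Q/4) = 11/4 - Q/4)
A(-56)*c(-19, 10) = (11/4 - 1/4*(-56))*10 = (11/4 + 14)*10 = (67/4)*10 = 335/2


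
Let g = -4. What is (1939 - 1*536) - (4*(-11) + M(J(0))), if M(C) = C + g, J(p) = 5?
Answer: 1446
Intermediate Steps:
M(C) = -4 + C (M(C) = C - 4 = -4 + C)
(1939 - 1*536) - (4*(-11) + M(J(0))) = (1939 - 1*536) - (4*(-11) + (-4 + 5)) = (1939 - 536) - (-44 + 1) = 1403 - 1*(-43) = 1403 + 43 = 1446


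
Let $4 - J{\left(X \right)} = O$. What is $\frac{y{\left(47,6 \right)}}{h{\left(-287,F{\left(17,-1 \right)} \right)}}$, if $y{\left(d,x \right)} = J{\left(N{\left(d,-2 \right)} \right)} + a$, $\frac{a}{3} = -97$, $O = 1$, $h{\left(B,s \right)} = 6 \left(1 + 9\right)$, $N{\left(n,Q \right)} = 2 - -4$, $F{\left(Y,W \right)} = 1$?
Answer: $- \frac{24}{5} \approx -4.8$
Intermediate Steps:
$N{\left(n,Q \right)} = 6$ ($N{\left(n,Q \right)} = 2 + 4 = 6$)
$h{\left(B,s \right)} = 60$ ($h{\left(B,s \right)} = 6 \cdot 10 = 60$)
$a = -291$ ($a = 3 \left(-97\right) = -291$)
$J{\left(X \right)} = 3$ ($J{\left(X \right)} = 4 - 1 = 3$)
$y{\left(d,x \right)} = -288$ ($y{\left(d,x \right)} = 3 - 291 = -288$)
$\frac{y{\left(47,6 \right)}}{h{\left(-287,F{\left(17,-1 \right)} \right)}} = - \frac{288}{60} = \left(-288\right) \frac{1}{60} = - \frac{24}{5}$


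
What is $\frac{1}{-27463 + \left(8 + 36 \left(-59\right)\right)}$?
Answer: $- \frac{1}{29579} \approx -3.3808 \cdot 10^{-5}$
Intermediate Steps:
$\frac{1}{-27463 + \left(8 + 36 \left(-59\right)\right)} = \frac{1}{-27463 + \left(8 - 2124\right)} = \frac{1}{-27463 - 2116} = \frac{1}{-29579} = - \frac{1}{29579}$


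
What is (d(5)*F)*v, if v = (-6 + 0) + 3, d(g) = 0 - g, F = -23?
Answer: -345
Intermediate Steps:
d(g) = -g
v = -3 (v = -6 + 3 = -3)
(d(5)*F)*v = (-1*5*(-23))*(-3) = -5*(-23)*(-3) = 115*(-3) = -345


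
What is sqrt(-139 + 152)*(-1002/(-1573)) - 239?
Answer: -239 + 1002*sqrt(13)/1573 ≈ -236.70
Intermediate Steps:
sqrt(-139 + 152)*(-1002/(-1573)) - 239 = sqrt(13)*(-1002*(-1/1573)) - 239 = sqrt(13)*(1002/1573) - 239 = 1002*sqrt(13)/1573 - 239 = -239 + 1002*sqrt(13)/1573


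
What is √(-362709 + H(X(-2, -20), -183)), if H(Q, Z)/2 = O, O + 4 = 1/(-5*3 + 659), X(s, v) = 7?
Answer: I*√37607949106/322 ≈ 602.26*I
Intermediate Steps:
O = -2575/644 (O = -4 + 1/(-5*3 + 659) = -4 + 1/(-15 + 659) = -4 + 1/644 = -2575/644 ≈ -3.9984)
H(Q, Z) = -2575/322 (H(Q, Z) = 2*(-2575/644) = -2575/322)
√(-362709 + H(X(-2, -20), -183)) = √(-362709 - 2575/322) = √(-116794873/322) = I*√37607949106/322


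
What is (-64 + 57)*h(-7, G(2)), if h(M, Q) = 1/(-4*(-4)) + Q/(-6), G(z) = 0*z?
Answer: -7/16 ≈ -0.43750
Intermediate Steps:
G(z) = 0
h(M, Q) = 1/16 - Q/6 (h(M, Q) = -¼*(-¼) + Q*(-⅙) = 1/16 - Q/6)
(-64 + 57)*h(-7, G(2)) = (-64 + 57)*(1/16 - ⅙*0) = -7*(1/16 + 0) = -7*1/16 = -7/16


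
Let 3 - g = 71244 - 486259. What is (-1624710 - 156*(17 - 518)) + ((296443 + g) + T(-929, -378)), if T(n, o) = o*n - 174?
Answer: -484105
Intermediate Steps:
g = 415018 (g = 3 - (71244 - 486259) = 3 - 1*(-415015) = 3 + 415015 = 415018)
T(n, o) = -174 + n*o (T(n, o) = n*o - 174 = -174 + n*o)
(-1624710 - 156*(17 - 518)) + ((296443 + g) + T(-929, -378)) = (-1624710 - 156*(17 - 518)) + ((296443 + 415018) + (-174 - 929*(-378))) = (-1624710 - 156*(-501)) + (711461 + (-174 + 351162)) = (-1624710 + 78156) + (711461 + 350988) = -1546554 + 1062449 = -484105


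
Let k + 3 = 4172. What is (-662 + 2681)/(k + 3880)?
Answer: 673/2683 ≈ 0.25084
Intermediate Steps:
k = 4169 (k = -3 + 4172 = 4169)
(-662 + 2681)/(k + 3880) = (-662 + 2681)/(4169 + 3880) = 2019/8049 = 2019*(1/8049) = 673/2683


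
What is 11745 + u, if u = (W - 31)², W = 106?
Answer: 17370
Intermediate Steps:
u = 5625 (u = (106 - 31)² = 75² = 5625)
11745 + u = 11745 + 5625 = 17370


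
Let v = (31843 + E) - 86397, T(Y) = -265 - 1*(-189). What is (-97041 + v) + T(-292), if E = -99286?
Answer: -250957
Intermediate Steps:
T(Y) = -76 (T(Y) = -265 + 189 = -76)
v = -153840 (v = (31843 - 99286) - 86397 = -67443 - 86397 = -153840)
(-97041 + v) + T(-292) = (-97041 - 153840) - 76 = -250881 - 76 = -250957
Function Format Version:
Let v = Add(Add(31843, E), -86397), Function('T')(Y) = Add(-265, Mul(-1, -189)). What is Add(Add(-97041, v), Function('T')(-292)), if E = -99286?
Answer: -250957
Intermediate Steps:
Function('T')(Y) = -76 (Function('T')(Y) = Add(-265, 189) = -76)
v = -153840 (v = Add(Add(31843, -99286), -86397) = Add(-67443, -86397) = -153840)
Add(Add(-97041, v), Function('T')(-292)) = Add(Add(-97041, -153840), -76) = Add(-250881, -76) = -250957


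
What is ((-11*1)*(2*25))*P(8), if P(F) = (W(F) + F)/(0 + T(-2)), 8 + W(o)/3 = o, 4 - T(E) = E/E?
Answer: -4400/3 ≈ -1466.7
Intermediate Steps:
T(E) = 3 (T(E) = 4 - E/E = 4 - 1*1 = 4 - 1 = 3)
W(o) = -24 + 3*o
P(F) = -8 + 4*F/3 (P(F) = ((-24 + 3*F) + F)/(0 + 3) = (-24 + 4*F)/3 = (-24 + 4*F)*(⅓) = -8 + 4*F/3)
((-11*1)*(2*25))*P(8) = ((-11*1)*(2*25))*(-8 + (4/3)*8) = (-11*50)*(-8 + 32/3) = -550*8/3 = -4400/3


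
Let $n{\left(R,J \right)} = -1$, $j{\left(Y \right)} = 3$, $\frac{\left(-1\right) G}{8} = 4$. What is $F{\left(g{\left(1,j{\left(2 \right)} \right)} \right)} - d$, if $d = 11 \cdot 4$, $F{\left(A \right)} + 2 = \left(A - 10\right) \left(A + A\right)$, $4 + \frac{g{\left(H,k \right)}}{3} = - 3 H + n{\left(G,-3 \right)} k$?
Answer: $2354$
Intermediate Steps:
$G = -32$ ($G = \left(-8\right) 4 = -32$)
$g{\left(H,k \right)} = -12 - 9 H - 3 k$ ($g{\left(H,k \right)} = -12 + 3 \left(- 3 H - k\right) = -12 + 3 \left(- k - 3 H\right) = -12 - \left(3 k + 9 H\right) = -12 - 9 H - 3 k$)
$F{\left(A \right)} = -2 + 2 A \left(-10 + A\right)$ ($F{\left(A \right)} = -2 + \left(A - 10\right) \left(A + A\right) = -2 + \left(-10 + A\right) 2 A = -2 + 2 A \left(-10 + A\right)$)
$d = 44$
$F{\left(g{\left(1,j{\left(2 \right)} \right)} \right)} - d = \left(-2 - 20 \left(-12 - 9 - 9\right) + 2 \left(-12 - 9 - 9\right)^{2}\right) - 44 = \left(-2 - -600 + 2 \left(-30\right)^{2}\right) - 44 = \left(-2 + 600 + 2 \cdot 900\right) - 44 = \left(-2 + 600 + 1800\right) - 44 = 2398 - 44 = 2354$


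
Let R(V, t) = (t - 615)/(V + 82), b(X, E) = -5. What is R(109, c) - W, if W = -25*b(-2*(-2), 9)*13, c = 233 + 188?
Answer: -310569/191 ≈ -1626.0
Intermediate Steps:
c = 421
R(V, t) = (-615 + t)/(82 + V)
W = 1625 (W = -25*(-5)*13 = 125*13 = 1625)
R(109, c) - W = (-615 + 421)/(82 + 109) - 1*1625 = -194/191 - 1625 = -310569/191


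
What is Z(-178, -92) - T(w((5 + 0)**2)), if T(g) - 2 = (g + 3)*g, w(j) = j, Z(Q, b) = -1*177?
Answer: -879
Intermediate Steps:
Z(Q, b) = -177
T(g) = 2 + g*(3 + g) (T(g) = 2 + (g + 3)*g = 2 + (3 + g)*g = 2 + g*(3 + g))
Z(-178, -92) - T(w((5 + 0)**2)) = -177 - (2 + ((5 + 0)**2)**2 + 3*(5 + 0)**2) = -177 - (2 + (5**2)**2 + 3*5**2) = -177 - (2 + 25**2 + 3*25) = -177 - (2 + 625 + 75) = -177 - 1*702 = -177 - 702 = -879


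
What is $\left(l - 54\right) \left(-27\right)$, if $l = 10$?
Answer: $1188$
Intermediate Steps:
$\left(l - 54\right) \left(-27\right) = \left(10 - 54\right) \left(-27\right) = \left(-44\right) \left(-27\right) = 1188$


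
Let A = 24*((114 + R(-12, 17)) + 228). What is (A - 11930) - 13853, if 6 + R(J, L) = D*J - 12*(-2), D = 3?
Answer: -18007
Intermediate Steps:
R(J, L) = 18 + 3*J (R(J, L) = -6 + (3*J - 12*(-2)) = -6 + (3*J + 24) = -6 + (24 + 3*J) = 18 + 3*J)
A = 7776 (A = 24*((114 + (18 + 3*(-12))) + 228) = 24*((114 + (18 - 36)) + 228) = 24*((114 - 18) + 228) = 24*(96 + 228) = 24*324 = 7776)
(A - 11930) - 13853 = (7776 - 11930) - 13853 = -4154 - 13853 = -18007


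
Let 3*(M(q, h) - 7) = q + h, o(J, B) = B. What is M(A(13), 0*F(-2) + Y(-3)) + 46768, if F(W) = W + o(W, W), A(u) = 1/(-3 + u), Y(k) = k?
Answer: 1403221/30 ≈ 46774.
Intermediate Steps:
F(W) = 2*W (F(W) = W + W = 2*W)
M(q, h) = 7 + h/3 + q/3 (M(q, h) = 7 + (q + h)/3 = 7 + (h + q)/3 = 7 + (h/3 + q/3) = 7 + h/3 + q/3)
M(A(13), 0*F(-2) + Y(-3)) + 46768 = (7 + (0*(2*(-2)) - 3)/3 + 1/(3*(-3 + 13))) + 46768 = (7 + (0*(-4) - 3)/3 + (⅓)/10) + 46768 = (7 + (0 - 3)/3 + (⅓)*(⅒)) + 46768 = (7 + (⅓)*(-3) + 1/30) + 46768 = (7 - 1 + 1/30) + 46768 = 181/30 + 46768 = 1403221/30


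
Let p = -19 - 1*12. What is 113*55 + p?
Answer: 6184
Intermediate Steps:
p = -31 (p = -19 - 12 = -31)
113*55 + p = 113*55 - 31 = 6215 - 31 = 6184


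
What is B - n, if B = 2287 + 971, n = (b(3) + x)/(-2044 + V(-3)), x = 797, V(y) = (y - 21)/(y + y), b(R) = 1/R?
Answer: 2492669/765 ≈ 3258.4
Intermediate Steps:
V(y) = (-21 + y)/(2*y) (V(y) = (-21 + y)/((2*y)) = (-21 + y)*(1/(2*y)) = (-21 + y)/(2*y))
n = -299/765 (n = (1/3 + 797)/(-2044 + (½)*(-21 - 3)/(-3)) = (⅓ + 797)/(-2044 + (½)*(-⅓)*(-24)) = 2392/(3*(-2044 + 4)) = (2392/3)/(-2040) = (2392/3)*(-1/2040) = -299/765 ≈ -0.39085)
B = 3258
B - n = 3258 - 1*(-299/765) = 3258 + 299/765 = 2492669/765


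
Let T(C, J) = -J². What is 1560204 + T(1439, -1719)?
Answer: -1394757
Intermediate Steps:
1560204 + T(1439, -1719) = 1560204 - 1*(-1719)² = 1560204 - 1*2954961 = 1560204 - 2954961 = -1394757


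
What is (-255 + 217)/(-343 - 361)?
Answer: 19/352 ≈ 0.053977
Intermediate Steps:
(-255 + 217)/(-343 - 361) = -38/(-704) = -38*(-1/704) = 19/352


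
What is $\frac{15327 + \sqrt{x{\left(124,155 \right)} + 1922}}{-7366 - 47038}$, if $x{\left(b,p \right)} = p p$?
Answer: $- \frac{15327}{54404} - \frac{93 \sqrt{3}}{54404} \approx -0.28469$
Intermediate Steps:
$x{\left(b,p \right)} = p^{2}$
$\frac{15327 + \sqrt{x{\left(124,155 \right)} + 1922}}{-7366 - 47038} = \frac{15327 + \sqrt{155^{2} + 1922}}{-7366 - 47038} = \frac{15327 + \sqrt{24025 + 1922}}{-54404} = \left(15327 + \sqrt{25947}\right) \left(- \frac{1}{54404}\right) = \left(15327 + 93 \sqrt{3}\right) \left(- \frac{1}{54404}\right) = - \frac{15327}{54404} - \frac{93 \sqrt{3}}{54404}$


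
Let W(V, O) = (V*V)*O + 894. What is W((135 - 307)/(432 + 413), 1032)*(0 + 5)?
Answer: 668869038/142805 ≈ 4683.8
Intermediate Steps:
W(V, O) = 894 + O*V² (W(V, O) = V²*O + 894 = O*V² + 894 = 894 + O*V²)
W((135 - 307)/(432 + 413), 1032)*(0 + 5) = (894 + 1032*((135 - 307)/(432 + 413))²)*(0 + 5) = (894 + 1032*(-172/845)²)*5 = (894 + 1032*(29584/714025))*5 = (894 + 30530688/714025)*5 = (668869038/714025)*5 = 668869038/142805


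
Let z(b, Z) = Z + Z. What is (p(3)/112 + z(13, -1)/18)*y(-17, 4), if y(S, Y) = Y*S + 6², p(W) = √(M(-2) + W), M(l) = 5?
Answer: 32/9 - 4*√2/7 ≈ 2.7474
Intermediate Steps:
z(b, Z) = 2*Z
p(W) = √(5 + W)
y(S, Y) = 36 + S*Y (y(S, Y) = S*Y + 36 = 36 + S*Y)
(p(3)/112 + z(13, -1)/18)*y(-17, 4) = (√(5 + 3)/112 + (2*(-1))/18)*(36 - 17*4) = (√8*(1/112) - 2*1/18)*(36 - 68) = ((2*√2)*(1/112) - ⅑)*(-32) = (√2/56 - ⅑)*(-32) = (-⅑ + √2/56)*(-32) = 32/9 - 4*√2/7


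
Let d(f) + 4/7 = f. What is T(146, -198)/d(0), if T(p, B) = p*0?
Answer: 0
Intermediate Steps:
d(f) = -4/7 + f
T(p, B) = 0
T(146, -198)/d(0) = 0/(-4/7 + 0) = 0/(-4/7) = 0*(-7/4) = 0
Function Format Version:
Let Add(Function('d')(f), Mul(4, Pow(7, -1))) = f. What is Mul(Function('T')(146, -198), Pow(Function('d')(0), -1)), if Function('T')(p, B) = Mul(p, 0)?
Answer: 0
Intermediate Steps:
Function('d')(f) = Add(Rational(-4, 7), f)
Function('T')(p, B) = 0
Mul(Function('T')(146, -198), Pow(Function('d')(0), -1)) = Mul(0, Pow(Add(Rational(-4, 7), 0), -1)) = Mul(0, Pow(Rational(-4, 7), -1)) = Mul(0, Rational(-7, 4)) = 0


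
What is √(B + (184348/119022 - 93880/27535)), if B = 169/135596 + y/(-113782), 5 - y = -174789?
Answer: I*√5425769671926512419055379368344693377/1264074803687479386 ≈ 1.8427*I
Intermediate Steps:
y = 174794 (y = 5 - 1*(-174789) = 5 + 174789 = 174794)
B = -11841069033/7714192036 (B = 169/135596 + 174794/(-113782) = 169*(1/135596) + 174794*(-1/113782) = 169/135596 - 87397/56891 = -11841069033/7714192036 ≈ -1.5350)
√(B + (184348/119022 - 93880/27535)) = √(-11841069033/7714192036 + (184348/119022 - 93880/27535)) = √(-11841069033/7714192036 + (184348*(1/119022) - 93880*1/27535)) = √(-11841069033/7714192036 + (92174/59511 - 18776/5507)) = √(-11841069033/7714192036 - 609776318/327727077) = √(-8584570558797309989/2528149607374958772) = I*√5425769671926512419055379368344693377/1264074803687479386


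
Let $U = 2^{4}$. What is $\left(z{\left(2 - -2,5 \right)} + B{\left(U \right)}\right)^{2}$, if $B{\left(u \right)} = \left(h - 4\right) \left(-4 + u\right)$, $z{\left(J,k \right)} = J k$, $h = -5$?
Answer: $7744$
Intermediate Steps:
$U = 16$
$B{\left(u \right)} = 36 - 9 u$ ($B{\left(u \right)} = \left(-5 - 4\right) \left(-4 + u\right) = - 9 \left(-4 + u\right) = 36 - 9 u$)
$\left(z{\left(2 - -2,5 \right)} + B{\left(U \right)}\right)^{2} = \left(\left(2 - -2\right) 5 + \left(36 - 144\right)\right)^{2} = \left(\left(2 + 2\right) 5 + \left(36 - 144\right)\right)^{2} = \left(4 \cdot 5 - 108\right)^{2} = \left(20 - 108\right)^{2} = \left(-88\right)^{2} = 7744$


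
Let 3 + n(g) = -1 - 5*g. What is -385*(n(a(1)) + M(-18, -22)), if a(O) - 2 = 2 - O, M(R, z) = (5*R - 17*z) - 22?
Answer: -93555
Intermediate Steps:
M(R, z) = -22 - 17*z + 5*R (M(R, z) = (-17*z + 5*R) - 22 = -22 - 17*z + 5*R)
a(O) = 4 - O (a(O) = 2 + (2 - O) = 4 - O)
n(g) = -4 - 5*g (n(g) = -3 + (-1 - 5*g) = -4 - 5*g)
-385*(n(a(1)) + M(-18, -22)) = -385*((-4 - 5*(4 - 1*1)) + (-22 - 17*(-22) + 5*(-18))) = -385*((-4 - 5*(4 - 1)) + (-22 + 374 - 90)) = -385*((-4 - 5*3) + 262) = -385*((-4 - 15) + 262) = -385*(-19 + 262) = -385*243 = -93555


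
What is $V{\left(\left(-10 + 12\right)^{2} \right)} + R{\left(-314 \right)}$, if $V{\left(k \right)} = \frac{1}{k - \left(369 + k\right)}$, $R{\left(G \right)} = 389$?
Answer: $\frac{143540}{369} \approx 389.0$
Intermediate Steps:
$V{\left(k \right)} = - \frac{1}{369}$ ($V{\left(k \right)} = \frac{1}{-369} = - \frac{1}{369}$)
$V{\left(\left(-10 + 12\right)^{2} \right)} + R{\left(-314 \right)} = - \frac{1}{369} + 389 = \frac{143540}{369}$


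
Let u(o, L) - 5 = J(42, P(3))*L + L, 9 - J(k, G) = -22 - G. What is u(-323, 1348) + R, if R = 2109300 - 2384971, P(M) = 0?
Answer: -232530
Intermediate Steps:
J(k, G) = 31 + G (J(k, G) = 9 - (-22 - G) = 9 + (22 + G) = 31 + G)
R = -275671
u(o, L) = 5 + 32*L (u(o, L) = 5 + ((31 + 0)*L + L) = 5 + (31*L + L) = 5 + 32*L)
u(-323, 1348) + R = (5 + 32*1348) - 275671 = (5 + 43136) - 275671 = 43141 - 275671 = -232530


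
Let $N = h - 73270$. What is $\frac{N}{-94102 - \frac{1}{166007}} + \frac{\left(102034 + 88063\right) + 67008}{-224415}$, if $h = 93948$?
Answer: $- \frac{319115788224911}{233714618687115} \approx -1.3654$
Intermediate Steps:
$N = 20678$ ($N = 93948 - 73270 = 20678$)
$\frac{N}{-94102 - \frac{1}{166007}} + \frac{\left(102034 + 88063\right) + 67008}{-224415} = \frac{20678}{-94102 - \frac{1}{166007}} + \frac{\left(102034 + 88063\right) + 67008}{-224415} = \frac{20678}{-94102 - \frac{1}{166007}} + \left(190097 + 67008\right) \left(- \frac{1}{224415}\right) = \frac{20678}{-94102 - \frac{1}{166007}} + 257105 \left(- \frac{1}{224415}\right) = \frac{20678}{- \frac{15621590715}{166007}} - \frac{51421}{44883} = 20678 \left(- \frac{166007}{15621590715}\right) - \frac{51421}{44883} = - \frac{3432692746}{15621590715} - \frac{51421}{44883} = - \frac{319115788224911}{233714618687115}$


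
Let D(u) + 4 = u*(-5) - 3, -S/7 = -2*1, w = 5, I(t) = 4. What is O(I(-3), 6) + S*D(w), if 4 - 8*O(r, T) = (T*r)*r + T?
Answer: -1841/4 ≈ -460.25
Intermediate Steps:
O(r, T) = ½ - T/8 - T*r²/8 (O(r, T) = ½ - ((T*r)*r + T)/8 = ½ - (T*r² + T)/8 = ½ - (T + T*r²)/8 = ½ + (-T/8 - T*r²/8) = ½ - T/8 - T*r²/8)
S = 14 (S = -(-14) = -7*(-2) = 14)
D(u) = -7 - 5*u (D(u) = -4 + (u*(-5) - 3) = -4 + (-5*u - 3) = -4 + (-3 - 5*u) = -7 - 5*u)
O(I(-3), 6) + S*D(w) = (½ - ⅛*6 - ⅛*6*4²) + 14*(-7 - 5*5) = (½ - ¾ - ⅛*6*16) + 14*(-7 - 25) = (½ - ¾ - 12) + 14*(-32) = -49/4 - 448 = -1841/4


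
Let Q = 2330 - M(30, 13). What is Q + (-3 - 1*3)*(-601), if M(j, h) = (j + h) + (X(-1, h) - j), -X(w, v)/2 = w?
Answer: 5921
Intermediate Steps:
X(w, v) = -2*w
M(j, h) = 2 + h (M(j, h) = (j + h) + (-2*(-1) - j) = (h + j) + (2 - j) = 2 + h)
Q = 2315 (Q = 2330 - (2 + 13) = 2330 - 1*15 = 2330 - 15 = 2315)
Q + (-3 - 1*3)*(-601) = 2315 + (-3 - 1*3)*(-601) = 2315 + (-3 - 3)*(-601) = 2315 - 6*(-601) = 2315 + 3606 = 5921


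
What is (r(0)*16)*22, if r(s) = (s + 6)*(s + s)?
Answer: 0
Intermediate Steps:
r(s) = 2*s*(6 + s) (r(s) = (6 + s)*(2*s) = 2*s*(6 + s))
(r(0)*16)*22 = ((2*0*(6 + 0))*16)*22 = ((2*0*6)*16)*22 = (0*16)*22 = 0*22 = 0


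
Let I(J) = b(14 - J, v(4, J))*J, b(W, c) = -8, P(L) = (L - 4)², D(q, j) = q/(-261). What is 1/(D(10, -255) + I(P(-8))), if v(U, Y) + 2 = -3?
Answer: -261/300682 ≈ -0.00086803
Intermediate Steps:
v(U, Y) = -5 (v(U, Y) = -2 - 3 = -5)
D(q, j) = -q/261 (D(q, j) = q*(-1/261) = -q/261)
P(L) = (-4 + L)²
I(J) = -8*J
1/(D(10, -255) + I(P(-8))) = 1/(-1/261*10 - 8*(-4 - 8)²) = 1/(-10/261 - 8*(-12)²) = 1/(-10/261 - 8*144) = 1/(-10/261 - 1152) = 1/(-300682/261) = -261/300682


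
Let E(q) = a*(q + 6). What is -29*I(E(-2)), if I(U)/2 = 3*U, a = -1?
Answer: 696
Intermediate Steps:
E(q) = -6 - q (E(q) = -(q + 6) = -(6 + q) = -6 - q)
I(U) = 6*U (I(U) = 2*(3*U) = 6*U)
-29*I(E(-2)) = -174*(-6 - 1*(-2)) = -174*(-6 + 2) = -174*(-4) = -29*(-24) = 696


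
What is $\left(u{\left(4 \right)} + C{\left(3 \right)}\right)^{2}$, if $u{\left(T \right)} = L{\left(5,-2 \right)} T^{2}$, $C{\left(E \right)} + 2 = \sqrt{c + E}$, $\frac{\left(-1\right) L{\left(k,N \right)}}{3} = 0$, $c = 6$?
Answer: $1$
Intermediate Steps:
$L{\left(k,N \right)} = 0$ ($L{\left(k,N \right)} = \left(-3\right) 0 = 0$)
$C{\left(E \right)} = -2 + \sqrt{6 + E}$
$u{\left(T \right)} = 0$ ($u{\left(T \right)} = 0 T^{2} = 0$)
$\left(u{\left(4 \right)} + C{\left(3 \right)}\right)^{2} = \left(0 - \left(2 - \sqrt{6 + 3}\right)\right)^{2} = \left(0 - \left(2 - \sqrt{9}\right)\right)^{2} = \left(0 + \left(-2 + 3\right)\right)^{2} = \left(0 + 1\right)^{2} = 1^{2} = 1$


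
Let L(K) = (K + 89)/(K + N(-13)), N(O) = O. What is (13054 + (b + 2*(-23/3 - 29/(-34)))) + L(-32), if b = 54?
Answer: 1112914/85 ≈ 13093.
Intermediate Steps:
L(K) = (89 + K)/(-13 + K) (L(K) = (K + 89)/(K - 13) = (89 + K)/(-13 + K))
(13054 + (b + 2*(-23/3 - 29/(-34)))) + L(-32) = (13054 + (54 + 2*(-23/3 - 29/(-34)))) + (89 - 32)/(-13 - 32) = (13054 + (54 + 2*(-23*⅓ - 29*(-1/34)))) + 57/(-45) = (13054 + (54 + 2*(-23/3 + 29/34))) - 1/45*57 = (13054 + (54 + 2*(-695/102))) - 19/15 = (13054 + (54 - 695/51)) - 19/15 = (13054 + 2059/51) - 19/15 = 667813/51 - 19/15 = 1112914/85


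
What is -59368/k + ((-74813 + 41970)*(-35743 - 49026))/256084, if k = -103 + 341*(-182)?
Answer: 173086807012967/15919461860 ≈ 10873.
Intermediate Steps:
k = -62165 (k = -103 - 62062 = -62165)
-59368/k + ((-74813 + 41970)*(-35743 - 49026))/256084 = -59368/(-62165) + ((-74813 + 41970)*(-35743 - 49026))/256084 = -59368*(-1/62165) - 32843*(-84769)*(1/256084) = 59368/62165 + 2784068267*(1/256084) = 59368/62165 + 2784068267/256084 = 173086807012967/15919461860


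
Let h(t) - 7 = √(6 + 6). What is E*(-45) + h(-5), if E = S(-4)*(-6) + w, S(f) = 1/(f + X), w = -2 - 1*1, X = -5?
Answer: 112 + 2*√3 ≈ 115.46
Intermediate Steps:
w = -3 (w = -2 - 1 = -3)
h(t) = 7 + 2*√3 (h(t) = 7 + √(6 + 6) = 7 + √12 = 7 + 2*√3)
S(f) = 1/(-5 + f) (S(f) = 1/(f - 5) = 1/(-5 + f))
E = -7/3 (E = -6/(-5 - 4) - 3 = -6/(-9) - 3 = -⅑*(-6) - 3 = ⅔ - 3 = -7/3 ≈ -2.3333)
E*(-45) + h(-5) = -7/3*(-45) + (7 + 2*√3) = 105 + (7 + 2*√3) = 112 + 2*√3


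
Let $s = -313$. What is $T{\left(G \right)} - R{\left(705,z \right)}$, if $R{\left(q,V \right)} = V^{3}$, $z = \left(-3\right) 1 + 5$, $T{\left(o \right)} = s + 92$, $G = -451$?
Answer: $-229$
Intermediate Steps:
$T{\left(o \right)} = -221$ ($T{\left(o \right)} = -313 + 92 = -221$)
$z = 2$ ($z = -3 + 5 = 2$)
$T{\left(G \right)} - R{\left(705,z \right)} = -221 - 2^{3} = -221 - 8 = -229$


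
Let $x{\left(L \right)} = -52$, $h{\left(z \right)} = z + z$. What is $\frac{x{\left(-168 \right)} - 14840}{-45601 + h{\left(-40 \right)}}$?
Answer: $\frac{4964}{15227} \approx 0.326$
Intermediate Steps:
$h{\left(z \right)} = 2 z$
$\frac{x{\left(-168 \right)} - 14840}{-45601 + h{\left(-40 \right)}} = \frac{-52 - 14840}{-45601 + 2 \left(-40\right)} = - \frac{14892}{-45601 - 80} = - \frac{14892}{-45681} = \left(-14892\right) \left(- \frac{1}{45681}\right) = \frac{4964}{15227}$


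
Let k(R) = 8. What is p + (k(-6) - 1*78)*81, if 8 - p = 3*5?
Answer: -5677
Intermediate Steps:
p = -7 (p = 8 - 3*5 = 8 - 1*15 = 8 - 15 = -7)
p + (k(-6) - 1*78)*81 = -7 + (8 - 1*78)*81 = -7 + (8 - 78)*81 = -7 - 70*81 = -7 - 5670 = -5677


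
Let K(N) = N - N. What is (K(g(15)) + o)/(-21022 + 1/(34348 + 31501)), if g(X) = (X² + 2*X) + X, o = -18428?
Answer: 1213465372/1384277677 ≈ 0.87661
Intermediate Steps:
g(X) = X² + 3*X
K(N) = 0
(K(g(15)) + o)/(-21022 + 1/(34348 + 31501)) = (0 - 18428)/(-21022 + 1/(34348 + 31501)) = -18428/(-21022 + 1/65849) = -18428/(-1384277677/65849) = -18428*(-65849/1384277677) = 1213465372/1384277677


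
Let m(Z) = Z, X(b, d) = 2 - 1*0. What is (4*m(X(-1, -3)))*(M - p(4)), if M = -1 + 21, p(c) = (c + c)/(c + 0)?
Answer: 144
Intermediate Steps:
X(b, d) = 2 (X(b, d) = 2 + 0 = 2)
p(c) = 2 (p(c) = (2*c)/c = 2)
M = 20
(4*m(X(-1, -3)))*(M - p(4)) = (4*2)*(20 - 1*2) = 8*(20 - 2) = 8*18 = 144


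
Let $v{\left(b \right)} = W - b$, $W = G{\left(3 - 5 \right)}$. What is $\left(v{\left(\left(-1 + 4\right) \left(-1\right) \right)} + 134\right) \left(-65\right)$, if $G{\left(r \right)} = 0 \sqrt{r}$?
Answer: $-8905$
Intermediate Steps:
$G{\left(r \right)} = 0$
$W = 0$
$v{\left(b \right)} = - b$ ($v{\left(b \right)} = 0 - b = - b$)
$\left(v{\left(\left(-1 + 4\right) \left(-1\right) \right)} + 134\right) \left(-65\right) = \left(- \left(-1 + 4\right) \left(-1\right) + 134\right) \left(-65\right) = \left(- 3 \left(-1\right) + 134\right) \left(-65\right) = \left(\left(-1\right) \left(-3\right) + 134\right) \left(-65\right) = \left(3 + 134\right) \left(-65\right) = 137 \left(-65\right) = -8905$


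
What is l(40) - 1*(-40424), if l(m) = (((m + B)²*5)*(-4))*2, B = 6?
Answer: -44216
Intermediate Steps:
l(m) = -40*(6 + m)² (l(m) = (((m + 6)²*5)*(-4))*2 = (((6 + m)²*5)*(-4))*2 = ((5*(6 + m)²)*(-4))*2 = -20*(6 + m)²*2 = -40*(6 + m)²)
l(40) - 1*(-40424) = -40*(6 + 40)² - 1*(-40424) = -40*46² + 40424 = -40*2116 + 40424 = -84640 + 40424 = -44216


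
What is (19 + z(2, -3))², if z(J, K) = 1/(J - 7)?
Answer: 8836/25 ≈ 353.44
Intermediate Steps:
z(J, K) = 1/(-7 + J)
(19 + z(2, -3))² = (19 + 1/(-7 + 2))² = (19 + 1/(-5))² = (19 - ⅕)² = (94/5)² = 8836/25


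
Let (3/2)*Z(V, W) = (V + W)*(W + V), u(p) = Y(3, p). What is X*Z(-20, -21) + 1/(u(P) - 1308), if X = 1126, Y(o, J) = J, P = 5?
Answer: 4932652433/3909 ≈ 1.2619e+6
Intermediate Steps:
u(p) = p
Z(V, W) = 2*(V + W)²/3 (Z(V, W) = 2*((V + W)*(W + V))/3 = 2*((V + W)*(V + W))/3 = 2*(V + W)²/3)
X*Z(-20, -21) + 1/(u(P) - 1308) = 1126*(2*(-20 - 21)²/3) + 1/(5 - 1308) = 1126*((⅔)*(-41)²) + 1/(-1303) = 1126*((⅔)*1681) - 1/1303 = 1126*(3362/3) - 1/1303 = 3785612/3 - 1/1303 = 4932652433/3909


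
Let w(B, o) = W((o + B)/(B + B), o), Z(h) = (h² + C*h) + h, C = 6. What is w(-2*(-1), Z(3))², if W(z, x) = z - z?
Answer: 0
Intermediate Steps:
Z(h) = h² + 7*h (Z(h) = (h² + 6*h) + h = h² + 7*h)
W(z, x) = 0
w(B, o) = 0
w(-2*(-1), Z(3))² = 0² = 0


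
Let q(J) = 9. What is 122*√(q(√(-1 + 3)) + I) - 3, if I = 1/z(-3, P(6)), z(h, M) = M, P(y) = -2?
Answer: -3 + 61*√34 ≈ 352.69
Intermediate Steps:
I = -½ (I = 1/(-2) = -½ ≈ -0.50000)
122*√(q(√(-1 + 3)) + I) - 3 = 122*√(9 - ½) - 3 = 122*√(17/2) - 3 = 122*(√34/2) - 3 = 61*√34 - 3 = -3 + 61*√34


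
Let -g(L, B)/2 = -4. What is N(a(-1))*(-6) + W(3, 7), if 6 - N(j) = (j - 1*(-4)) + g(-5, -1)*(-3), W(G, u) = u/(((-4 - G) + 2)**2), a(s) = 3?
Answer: -3443/25 ≈ -137.72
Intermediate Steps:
W(G, u) = u/(-2 - G)**2 (W(G, u) = u/((-2 - G)**2) = u/(-2 - G)**2)
g(L, B) = 8 (g(L, B) = -2*(-4) = 8)
N(j) = 26 - j (N(j) = 6 - ((j - 1*(-4)) + 8*(-3)) = 6 - ((j + 4) - 24) = 6 - ((4 + j) - 24) = 6 - (-20 + j) = 6 + (20 - j) = 26 - j)
N(a(-1))*(-6) + W(3, 7) = (26 - 1*3)*(-6) + 7/(2 + 3)**2 = (26 - 3)*(-6) + 7/5**2 = 23*(-6) + 7*(1/25) = -138 + 7/25 = -3443/25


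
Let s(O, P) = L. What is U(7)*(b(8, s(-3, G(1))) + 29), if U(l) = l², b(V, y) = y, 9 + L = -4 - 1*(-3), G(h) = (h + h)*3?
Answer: 931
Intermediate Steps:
G(h) = 6*h (G(h) = (2*h)*3 = 6*h)
L = -10 (L = -9 + (-4 - 1*(-3)) = -9 + (-4 + 3) = -9 - 1 = -10)
s(O, P) = -10
U(7)*(b(8, s(-3, G(1))) + 29) = 7²*(-10 + 29) = 49*19 = 931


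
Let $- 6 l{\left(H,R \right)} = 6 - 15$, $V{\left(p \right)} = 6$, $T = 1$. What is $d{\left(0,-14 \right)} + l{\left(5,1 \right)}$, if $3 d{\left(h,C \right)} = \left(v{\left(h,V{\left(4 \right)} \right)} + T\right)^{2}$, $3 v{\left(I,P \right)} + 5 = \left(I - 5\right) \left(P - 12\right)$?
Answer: $\frac{1649}{54} \approx 30.537$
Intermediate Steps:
$v{\left(I,P \right)} = - \frac{5}{3} + \frac{\left(-12 + P\right) \left(-5 + I\right)}{3}$ ($v{\left(I,P \right)} = - \frac{5}{3} + \frac{\left(I - 5\right) \left(P - 12\right)}{3} = - \frac{5}{3} + \frac{\left(-5 + I\right) \left(P - 12\right)}{3} = - \frac{5}{3} + \frac{\left(-5 + I\right) \left(-12 + P\right)}{3} = - \frac{5}{3} + \frac{\left(-12 + P\right) \left(-5 + I\right)}{3}$)
$d{\left(h,C \right)} = \frac{\left(\frac{28}{3} - 2 h\right)^{2}}{3}$ ($d{\left(h,C \right)} = \frac{\left(\left(\frac{55}{3} - 4 h - 10 + \frac{1}{3} h 6\right) + 1\right)^{2}}{3} = \frac{\left(\left(\frac{55}{3} - 4 h - 10 + 2 h\right) + 1\right)^{2}}{3} = \frac{\left(\left(\frac{25}{3} - 2 h\right) + 1\right)^{2}}{3} = \frac{\left(\frac{28}{3} - 2 h\right)^{2}}{3}$)
$l{\left(H,R \right)} = \frac{3}{2}$ ($l{\left(H,R \right)} = - \frac{6 - 15}{6} = \left(- \frac{1}{6}\right) \left(-9\right) = \frac{3}{2}$)
$d{\left(0,-14 \right)} + l{\left(5,1 \right)} = \frac{4 \left(14 - 0\right)^{2}}{27} + \frac{3}{2} = \frac{4 \left(14 + 0\right)^{2}}{27} + \frac{3}{2} = \frac{4 \cdot 14^{2}}{27} + \frac{3}{2} = \frac{4}{27} \cdot 196 + \frac{3}{2} = \frac{784}{27} + \frac{3}{2} = \frac{1649}{54}$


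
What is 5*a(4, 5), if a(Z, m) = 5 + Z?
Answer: 45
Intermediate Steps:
5*a(4, 5) = 5*(5 + 4) = 5*9 = 45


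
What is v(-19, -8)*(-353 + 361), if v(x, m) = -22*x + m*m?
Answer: 3856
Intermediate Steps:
v(x, m) = m**2 - 22*x (v(x, m) = -22*x + m**2 = m**2 - 22*x)
v(-19, -8)*(-353 + 361) = ((-8)**2 - 22*(-19))*(-353 + 361) = (64 + 418)*8 = 482*8 = 3856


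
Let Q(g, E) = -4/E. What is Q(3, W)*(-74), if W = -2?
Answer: -148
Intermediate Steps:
Q(3, W)*(-74) = -4/(-2)*(-74) = -4*(-½)*(-74) = 2*(-74) = -148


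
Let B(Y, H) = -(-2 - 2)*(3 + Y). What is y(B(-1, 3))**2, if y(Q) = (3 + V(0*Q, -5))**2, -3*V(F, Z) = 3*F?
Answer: 81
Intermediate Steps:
V(F, Z) = -F
B(Y, H) = 12 + 4*Y (B(Y, H) = -(-4)*(3 + Y) = -(-12 - 4*Y) = 12 + 4*Y)
y(Q) = 9 (y(Q) = (3 - 0*Q)**2 = (3 - 1*0)**2 = (3 + 0)**2 = 3**2 = 9)
y(B(-1, 3))**2 = 9**2 = 81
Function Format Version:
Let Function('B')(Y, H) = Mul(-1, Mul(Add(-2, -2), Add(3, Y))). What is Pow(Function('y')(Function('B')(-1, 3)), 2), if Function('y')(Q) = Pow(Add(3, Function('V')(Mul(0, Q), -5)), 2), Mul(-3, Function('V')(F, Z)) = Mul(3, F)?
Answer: 81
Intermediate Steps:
Function('V')(F, Z) = Mul(-1, F) (Function('V')(F, Z) = Mul(Rational(-1, 3), Mul(3, F)) = Mul(-1, F))
Function('B')(Y, H) = Add(12, Mul(4, Y)) (Function('B')(Y, H) = Mul(-1, Mul(-4, Add(3, Y))) = Mul(-1, Add(-12, Mul(-4, Y))) = Add(12, Mul(4, Y)))
Function('y')(Q) = 9 (Function('y')(Q) = Pow(Add(3, Mul(-1, Mul(0, Q))), 2) = Pow(Add(3, Mul(-1, 0)), 2) = Pow(Add(3, 0), 2) = Pow(3, 2) = 9)
Pow(Function('y')(Function('B')(-1, 3)), 2) = Pow(9, 2) = 81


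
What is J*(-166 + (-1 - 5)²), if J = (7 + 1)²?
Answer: -8320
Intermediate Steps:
J = 64 (J = 8² = 64)
J*(-166 + (-1 - 5)²) = 64*(-166 + (-1 - 5)²) = 64*(-166 + (-6)²) = 64*(-166 + 36) = 64*(-130) = -8320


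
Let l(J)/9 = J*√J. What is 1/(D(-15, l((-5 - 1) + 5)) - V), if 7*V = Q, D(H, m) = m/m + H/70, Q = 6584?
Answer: -14/13157 ≈ -0.0010641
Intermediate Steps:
l(J) = 9*J^(3/2) (l(J) = 9*(J*√J) = 9*J^(3/2))
D(H, m) = 1 + H/70 (D(H, m) = 1 + H*(1/70) = 1 + H/70)
V = 6584/7 (V = (⅐)*6584 = 6584/7 ≈ 940.57)
1/(D(-15, l((-5 - 1) + 5)) - V) = 1/((1 + (1/70)*(-15)) - 1*6584/7) = 1/((1 - 3/14) - 6584/7) = 1/(11/14 - 6584/7) = 1/(-13157/14) = -14/13157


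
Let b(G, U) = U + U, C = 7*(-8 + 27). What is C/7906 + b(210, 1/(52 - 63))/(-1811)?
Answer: 2665305/157495426 ≈ 0.016923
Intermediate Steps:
C = 133 (C = 7*19 = 133)
b(G, U) = 2*U
C/7906 + b(210, 1/(52 - 63))/(-1811) = 133/7906 + (2/(52 - 63))/(-1811) = 133*(1/7906) + (2/(-11))*(-1/1811) = 133/7906 + (2*(-1/11))*(-1/1811) = 133/7906 - 2/11*(-1/1811) = 133/7906 + 2/19921 = 2665305/157495426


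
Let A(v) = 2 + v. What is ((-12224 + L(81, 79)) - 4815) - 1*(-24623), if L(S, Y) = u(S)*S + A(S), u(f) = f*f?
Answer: 539108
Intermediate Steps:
u(f) = f**2
L(S, Y) = 2 + S + S**3 (L(S, Y) = S**2*S + (2 + S) = S**3 + (2 + S) = 2 + S + S**3)
((-12224 + L(81, 79)) - 4815) - 1*(-24623) = ((-12224 + (2 + 81 + 81**3)) - 4815) - 1*(-24623) = ((-12224 + (2 + 81 + 531441)) - 4815) + 24623 = ((-12224 + 531524) - 4815) + 24623 = (519300 - 4815) + 24623 = 514485 + 24623 = 539108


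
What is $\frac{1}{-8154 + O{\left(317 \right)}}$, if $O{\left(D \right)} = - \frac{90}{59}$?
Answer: $- \frac{59}{481176} \approx -0.00012262$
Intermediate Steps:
$O{\left(D \right)} = - \frac{90}{59}$ ($O{\left(D \right)} = \left(-90\right) \frac{1}{59} = - \frac{90}{59}$)
$\frac{1}{-8154 + O{\left(317 \right)}} = \frac{1}{-8154 - \frac{90}{59}} = \frac{1}{- \frac{481176}{59}} = - \frac{59}{481176}$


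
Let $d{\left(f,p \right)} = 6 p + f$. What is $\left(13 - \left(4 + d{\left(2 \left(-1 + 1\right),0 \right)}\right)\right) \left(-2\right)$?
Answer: $-18$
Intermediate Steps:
$d{\left(f,p \right)} = f + 6 p$
$\left(13 - \left(4 + d{\left(2 \left(-1 + 1\right),0 \right)}\right)\right) \left(-2\right) = \left(13 - \left(4 + 0 + 2 \left(-1 + 1\right)\right)\right) \left(-2\right) = \left(13 - \left(4 + 0\right)\right) \left(-2\right) = \left(13 - 4\right) \left(-2\right) = 9 \left(-2\right) = -18$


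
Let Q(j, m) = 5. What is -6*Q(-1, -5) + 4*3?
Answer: -18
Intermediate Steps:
-6*Q(-1, -5) + 4*3 = -6*5 + 4*3 = -30 + 12 = -18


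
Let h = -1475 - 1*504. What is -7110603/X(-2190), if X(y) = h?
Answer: 7110603/1979 ≈ 3593.0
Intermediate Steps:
h = -1979 (h = -1475 - 504 = -1979)
X(y) = -1979
-7110603/X(-2190) = -7110603/(-1979) = -7110603*(-1/1979) = 7110603/1979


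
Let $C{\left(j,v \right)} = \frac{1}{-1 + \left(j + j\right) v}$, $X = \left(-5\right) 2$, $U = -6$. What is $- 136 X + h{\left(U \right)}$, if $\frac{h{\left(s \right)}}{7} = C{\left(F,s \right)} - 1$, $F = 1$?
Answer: $\frac{17582}{13} \approx 1352.5$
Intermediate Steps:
$X = -10$
$C{\left(j,v \right)} = \frac{1}{-1 + 2 j v}$
$h{\left(s \right)} = -7 + \frac{7}{-1 + 2 s}$ ($h{\left(s \right)} = 7 \left(\frac{1}{-1 + 2 \cdot 1 s} - 1\right) = 7 \left(\frac{1}{-1 + 2 s} - 1\right) = 7 \left(-1 + \frac{1}{-1 + 2 s}\right) = -7 + \frac{7}{-1 + 2 s}$)
$- 136 X + h{\left(U \right)} = \left(-136\right) \left(-10\right) + \frac{14 \left(1 - -6\right)}{-1 + 2 \left(-6\right)} = 1360 + \frac{14 \left(1 + 6\right)}{-1 - 12} = 1360 + 14 \frac{1}{-13} \cdot 7 = 1360 + 14 \left(- \frac{1}{13}\right) 7 = 1360 - \frac{98}{13} = \frac{17582}{13}$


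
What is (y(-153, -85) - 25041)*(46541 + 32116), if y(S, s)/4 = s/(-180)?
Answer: -5908504088/3 ≈ -1.9695e+9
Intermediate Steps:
y(S, s) = -s/45 (y(S, s) = 4*(s/(-180)) = 4*(s*(-1/180)) = 4*(-s/180) = -s/45)
(y(-153, -85) - 25041)*(46541 + 32116) = (-1/45*(-85) - 25041)*(46541 + 32116) = (17/9 - 25041)*78657 = -225352/9*78657 = -5908504088/3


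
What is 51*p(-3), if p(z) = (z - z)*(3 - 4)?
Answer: 0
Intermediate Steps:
p(z) = 0 (p(z) = 0*(-1) = 0)
51*p(-3) = 51*0 = 0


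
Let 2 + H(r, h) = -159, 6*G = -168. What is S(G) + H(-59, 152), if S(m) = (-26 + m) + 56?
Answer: -159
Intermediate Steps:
G = -28 (G = (⅙)*(-168) = -28)
S(m) = 30 + m
H(r, h) = -161 (H(r, h) = -2 - 159 = -161)
S(G) + H(-59, 152) = (30 - 28) - 161 = 2 - 161 = -159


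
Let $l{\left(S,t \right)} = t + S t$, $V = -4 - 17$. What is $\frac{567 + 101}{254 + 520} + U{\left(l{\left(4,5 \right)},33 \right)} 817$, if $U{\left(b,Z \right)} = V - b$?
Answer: $- \frac{14543900}{387} \approx -37581.0$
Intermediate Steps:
$V = -21$
$U{\left(b,Z \right)} = -21 - b$
$\frac{567 + 101}{254 + 520} + U{\left(l{\left(4,5 \right)},33 \right)} 817 = \frac{567 + 101}{254 + 520} + \left(-21 - 5 \left(1 + 4\right)\right) 817 = \frac{668}{774} + \left(-21 - 5 \cdot 5\right) 817 = 668 \cdot \frac{1}{774} + \left(-21 - 25\right) 817 = \frac{334}{387} + \left(-21 - 25\right) 817 = \frac{334}{387} - 37582 = - \frac{14543900}{387}$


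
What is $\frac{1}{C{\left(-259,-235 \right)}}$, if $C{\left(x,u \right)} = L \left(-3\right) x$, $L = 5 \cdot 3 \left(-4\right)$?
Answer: $- \frac{1}{46620} \approx -2.145 \cdot 10^{-5}$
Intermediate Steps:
$L = -60$ ($L = 15 \left(-4\right) = -60$)
$C{\left(x,u \right)} = 180 x$ ($C{\left(x,u \right)} = \left(-60\right) \left(-3\right) x = 180 x$)
$\frac{1}{C{\left(-259,-235 \right)}} = \frac{1}{180 \left(-259\right)} = \frac{1}{-46620} = - \frac{1}{46620}$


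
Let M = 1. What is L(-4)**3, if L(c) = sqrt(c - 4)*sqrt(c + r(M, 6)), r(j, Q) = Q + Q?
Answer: -512*I ≈ -512.0*I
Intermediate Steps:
r(j, Q) = 2*Q
L(c) = sqrt(-4 + c)*sqrt(12 + c) (L(c) = sqrt(c - 4)*sqrt(c + 2*6) = sqrt(-4 + c)*sqrt(c + 12) = sqrt(-4 + c)*sqrt(12 + c))
L(-4)**3 = (sqrt(-4 - 4)*sqrt(12 - 4))**3 = (sqrt(-8)*sqrt(8))**3 = ((2*I*sqrt(2))*(2*sqrt(2)))**3 = (8*I)**3 = -512*I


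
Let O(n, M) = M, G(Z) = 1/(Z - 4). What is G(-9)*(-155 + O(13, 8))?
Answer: 147/13 ≈ 11.308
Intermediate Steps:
G(Z) = 1/(-4 + Z)
G(-9)*(-155 + O(13, 8)) = (-155 + 8)/(-4 - 9) = -147/(-13) = -1/13*(-147) = 147/13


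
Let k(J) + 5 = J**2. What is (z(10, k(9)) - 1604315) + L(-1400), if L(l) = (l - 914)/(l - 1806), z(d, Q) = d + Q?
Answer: -2571577930/1603 ≈ -1.6042e+6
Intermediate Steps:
k(J) = -5 + J**2
z(d, Q) = Q + d
L(l) = (-914 + l)/(-1806 + l)
(z(10, k(9)) - 1604315) + L(-1400) = (((-5 + 9**2) + 10) - 1604315) + (-914 - 1400)/(-1806 - 1400) = (((-5 + 81) + 10) - 1604315) - 2314/(-3206) = ((76 + 10) - 1604315) - 1/3206*(-2314) = (86 - 1604315) + 1157/1603 = -1604229 + 1157/1603 = -2571577930/1603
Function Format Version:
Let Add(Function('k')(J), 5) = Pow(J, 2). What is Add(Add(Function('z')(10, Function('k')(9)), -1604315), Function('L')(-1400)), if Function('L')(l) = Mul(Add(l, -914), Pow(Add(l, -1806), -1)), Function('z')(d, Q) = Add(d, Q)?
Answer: Rational(-2571577930, 1603) ≈ -1.6042e+6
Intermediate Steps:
Function('k')(J) = Add(-5, Pow(J, 2))
Function('z')(d, Q) = Add(Q, d)
Function('L')(l) = Mul(Pow(Add(-1806, l), -1), Add(-914, l)) (Function('L')(l) = Mul(Add(-914, l), Pow(Add(-1806, l), -1)) = Mul(Pow(Add(-1806, l), -1), Add(-914, l)))
Add(Add(Function('z')(10, Function('k')(9)), -1604315), Function('L')(-1400)) = Add(Add(Add(Add(-5, Pow(9, 2)), 10), -1604315), Mul(Pow(Add(-1806, -1400), -1), Add(-914, -1400))) = Add(Add(Add(Add(-5, 81), 10), -1604315), Mul(Pow(-3206, -1), -2314)) = Add(Add(Add(76, 10), -1604315), Mul(Rational(-1, 3206), -2314)) = Add(Add(86, -1604315), Rational(1157, 1603)) = Add(-1604229, Rational(1157, 1603)) = Rational(-2571577930, 1603)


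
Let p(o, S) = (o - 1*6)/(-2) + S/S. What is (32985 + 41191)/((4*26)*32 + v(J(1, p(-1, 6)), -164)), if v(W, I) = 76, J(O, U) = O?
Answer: 18544/851 ≈ 21.791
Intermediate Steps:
p(o, S) = 4 - o/2 (p(o, S) = (o - 6)*(-½) + 1 = (-6 + o)*(-½) + 1 = (3 - o/2) + 1 = 4 - o/2)
(32985 + 41191)/((4*26)*32 + v(J(1, p(-1, 6)), -164)) = (32985 + 41191)/((4*26)*32 + 76) = 74176/(104*32 + 76) = 74176/(3328 + 76) = 74176/3404 = 74176*(1/3404) = 18544/851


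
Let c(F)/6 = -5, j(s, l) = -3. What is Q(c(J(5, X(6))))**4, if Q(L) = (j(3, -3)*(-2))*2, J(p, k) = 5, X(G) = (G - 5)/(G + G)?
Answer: 20736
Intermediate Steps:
X(G) = (-5 + G)/(2*G) (X(G) = (-5 + G)/((2*G)) = (-5 + G)*(1/(2*G)) = (-5 + G)/(2*G))
c(F) = -30 (c(F) = 6*(-5) = -30)
Q(L) = 12 (Q(L) = -3*(-2)*2 = 6*2 = 12)
Q(c(J(5, X(6))))**4 = 12**4 = 20736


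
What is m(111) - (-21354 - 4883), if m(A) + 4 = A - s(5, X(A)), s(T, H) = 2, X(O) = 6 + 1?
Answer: 26342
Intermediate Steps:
X(O) = 7
m(A) = -6 + A (m(A) = -4 + (A - 1*2) = -4 + (A - 2) = -4 + (-2 + A) = -6 + A)
m(111) - (-21354 - 4883) = (-6 + 111) - (-21354 - 4883) = 105 - 1*(-26237) = 105 + 26237 = 26342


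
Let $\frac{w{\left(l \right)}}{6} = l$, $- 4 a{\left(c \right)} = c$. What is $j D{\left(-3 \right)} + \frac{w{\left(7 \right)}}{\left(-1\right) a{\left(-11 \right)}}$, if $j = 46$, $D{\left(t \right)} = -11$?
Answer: $- \frac{5734}{11} \approx -521.27$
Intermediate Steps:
$a{\left(c \right)} = - \frac{c}{4}$
$w{\left(l \right)} = 6 l$
$j D{\left(-3 \right)} + \frac{w{\left(7 \right)}}{\left(-1\right) a{\left(-11 \right)}} = 46 \left(-11\right) + \frac{6 \cdot 7}{\left(-1\right) \left(\left(- \frac{1}{4}\right) \left(-11\right)\right)} = -506 + \frac{42}{\left(-1\right) \frac{11}{4}} = -506 + \frac{42}{- \frac{11}{4}} = -506 + 42 \left(- \frac{4}{11}\right) = -506 - \frac{168}{11} = - \frac{5734}{11}$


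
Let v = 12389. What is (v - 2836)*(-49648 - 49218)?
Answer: -944466898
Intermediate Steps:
(v - 2836)*(-49648 - 49218) = (12389 - 2836)*(-49648 - 49218) = 9553*(-98866) = -944466898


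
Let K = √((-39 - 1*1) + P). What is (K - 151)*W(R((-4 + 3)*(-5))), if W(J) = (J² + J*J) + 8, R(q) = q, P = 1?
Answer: -8758 + 58*I*√39 ≈ -8758.0 + 362.21*I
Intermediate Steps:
K = I*√39 (K = √((-39 - 1*1) + 1) = √((-39 - 1) + 1) = √(-40 + 1) = √(-39) = I*√39 ≈ 6.245*I)
W(J) = 8 + 2*J² (W(J) = (J² + J²) + 8 = 2*J² + 8 = 8 + 2*J²)
(K - 151)*W(R((-4 + 3)*(-5))) = (I*√39 - 151)*(8 + 2*((-4 + 3)*(-5))²) = (-151 + I*√39)*(8 + 2*(-1*(-5))²) = (-151 + I*√39)*(8 + 2*5²) = (-151 + I*√39)*(8 + 2*25) = (-151 + I*√39)*(8 + 50) = (-151 + I*√39)*58 = -8758 + 58*I*√39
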